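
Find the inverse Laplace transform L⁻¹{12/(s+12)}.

L⁻¹{1/(s-a)} = e^(at), so L⁻¹{1/(s+12)} = e^(-12t), and L⁻¹{12/(s+12)} = 12·e^(-12t)

Final answer: 12·e^(-12t)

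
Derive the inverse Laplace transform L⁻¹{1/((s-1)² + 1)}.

Using frequency shift, L⁻¹{1/((s-1)² + 1)} = e^t·sin(t)

Final answer: e^t·sin(t)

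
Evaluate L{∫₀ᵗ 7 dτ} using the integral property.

L{∫₀ᵗ f(τ)dτ} = F(s)/s with f(t) = 7. F(s) = 7/s, so L{∫₀ᵗ 7 dτ} = (7/s)/s = 7/s². (Check: ∫₀ᵗ 7 dτ = 7t.)

Final answer: 7/s²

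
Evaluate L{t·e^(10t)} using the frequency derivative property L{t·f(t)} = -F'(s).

L{e^(10t)} = 1/(s-10). By frequency derivative: L{t·e^(10t)} = -d/ds[1/(s-10)] = -(-1)/(s-10)² = 1/(s-10)²

Final answer: 1/(s-10)²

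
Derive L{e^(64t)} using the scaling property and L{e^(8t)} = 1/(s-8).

Using L{f(at)} = (1/a)F(s/a) with a=8 and f(t) = e^(8t): L{e^(64t)} = (1/8) · 1/((s/8)-8) = (1/8) · 8/(s-64) = 1/(s-64)

Final answer: 1/(s-64)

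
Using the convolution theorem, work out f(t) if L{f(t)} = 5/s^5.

5/s^5 = (5/s)·(1/s^4) = L{5}·L{t^3/6}. By convolution, f(t) = 5*t^3/6 = ∫₀ᵗ 5·τ^3/6 dτ = 5·t^4/24

Final answer: 5·t^4/24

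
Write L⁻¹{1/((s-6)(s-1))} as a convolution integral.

1/((s-6)(s-1)) = (1/(s-6))·(1/(s-1)) = L{e^(6t)}·L{e^t}. So f(t) = e^(6t)*e^t = ∫₀ᵗ e^(6τ)·e^(t-τ) dτ

Final answer: ∫₀ᵗ e^(6τ)·e^(t-τ) dτ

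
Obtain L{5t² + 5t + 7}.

L{5t² + 5t + 7} = 5·2/s³ + 5/s² + 7/s = 10/s³ + 5/s² + 7/s

Final answer: 10/s³ + 5/s² + 7/s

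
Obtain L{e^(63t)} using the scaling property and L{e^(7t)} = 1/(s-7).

Using L{f(at)} = (1/a)F(s/a) with a=9 and f(t) = e^(7t): L{e^(63t)} = (1/9) · 1/((s/9)-7) = (1/9) · 9/(s-63) = 1/(s-63)

Final answer: 1/(s-63)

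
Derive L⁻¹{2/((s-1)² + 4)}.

Form: b/((s-a)² + b²) → e^(at)sin(bt). With a=1, b=2

Final answer: e^t·sin(2t)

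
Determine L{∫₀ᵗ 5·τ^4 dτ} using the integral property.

L{∫₀ᵗ f(τ)dτ} = F(s)/s with f(t) = 5t^4. F(s) = 120/s^5, so L{∫₀ᵗ 5·τ^4 dτ} = (120/s^5)/s = 120/s^6. (Check: ∫₀ᵗ 5·τ^4 dτ = 5t^5/5.)

Final answer: 120/s^6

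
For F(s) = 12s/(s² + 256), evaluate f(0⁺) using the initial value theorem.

f(0⁺) = lim_{s→∞} s·12s/(s² + 256) = lim_{s→∞} 12s²/(s² + 256) = 12

Final answer: 12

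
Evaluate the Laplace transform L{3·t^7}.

L{t^n} = n!/s^(n+1), so L{t^7} = 5040/s^8. Then L{3·t^7} = 3·5040/s^8 = 15120/s^8

Final answer: 15120/s^8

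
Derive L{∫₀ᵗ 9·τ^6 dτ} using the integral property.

L{∫₀ᵗ f(τ)dτ} = F(s)/s with f(t) = 9t^6. F(s) = 6480/s^7, so L{∫₀ᵗ 9·τ^6 dτ} = (6480/s^7)/s = 6480/s^8. (Check: ∫₀ᵗ 9·τ^6 dτ = 9t^7/7.)

Final answer: 6480/s^8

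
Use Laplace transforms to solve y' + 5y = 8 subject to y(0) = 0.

sY + 5Y = 8/s. Y = 8/(s(s+5)). Partial fractions: Y = 8/5/s - 8/5/(s+5)

Final answer: y(t) = 8/5(1 - e^(-5t))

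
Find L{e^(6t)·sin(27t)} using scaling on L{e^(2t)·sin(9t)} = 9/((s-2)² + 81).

Scaling with a=3: L{e^(6t)·sin(27t)} = (1/3) · 9/((s/3-2)² + 81). Simplifying: 27/((s-6)² + 729)

Final answer: 27/((s-6)² + 729)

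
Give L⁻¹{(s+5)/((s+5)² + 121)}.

Using frequency shift: L⁻¹{(s-a)/((s-a)² + b²)} = e^(at)cos(bt). Here a=-5, b=11

Final answer: e^(-5t)·cos(11t)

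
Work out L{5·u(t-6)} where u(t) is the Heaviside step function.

L{u(t-a)} = e^(-as)/s. Here a=6, so L{u(t-6)} = e^(-6s)/s, and L{5·u(t-6)} = 5·e^(-6s)/s

Final answer: 5·e^(-6s)/s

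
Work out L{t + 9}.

L{t + 9} = L{t} + 9·L{1} = 1/s² + 9/s

Final answer: 1/s² + 9/s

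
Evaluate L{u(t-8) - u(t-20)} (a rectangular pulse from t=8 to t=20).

L{u(t-a)} = e^(-as)/s. L{u(t-8) - u(t-20)} = (e^(-8s) - e^(-20s))/s

Final answer: (e^(-8s) - e^(-20s))/s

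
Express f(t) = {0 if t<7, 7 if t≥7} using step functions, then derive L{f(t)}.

f(t) = 7·u(t-7). L{u(t-7)} = e^(-7s)/s, so L{f(t)} = 7·e^(-7s)/s

Final answer: 7·e^(-7s)/s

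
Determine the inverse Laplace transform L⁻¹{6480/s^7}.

L⁻¹{n!/s^(n+1)} = t^n with n=6. So L⁻¹{720/s^7} = t^6, and L⁻¹{6480/s^7} = (6480/720)·t^6 = 9·t^6

Final answer: 9·t^6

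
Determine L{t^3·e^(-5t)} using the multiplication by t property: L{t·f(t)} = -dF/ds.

Using L{t^n·e^(at)} = n!/(s-a)^(n+1), L{t^3·e^(-5t)} = 6/(s+5)^4

Final answer: 6/(s+5)^4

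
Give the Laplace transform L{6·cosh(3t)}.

L{cosh(ωt)} = s/(s² - ω²), so L{cosh(3t)} = s/(s² - 9). Then L{6·cosh(3t)} = 6·s/(s² - 9) = 6s/(s² - 9)

Final answer: 6s/(s² - 9)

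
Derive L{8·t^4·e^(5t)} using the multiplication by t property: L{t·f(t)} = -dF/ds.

Using L{t^n·e^(at)} = n!/(s-a)^(n+1), L{t^4·e^(5t)} = 24/(s-5)^5, so L{8·t^4·e^(5t)} = 8·24/(s-5)^5 = 192/(s-5)^5

Final answer: 192/(s-5)^5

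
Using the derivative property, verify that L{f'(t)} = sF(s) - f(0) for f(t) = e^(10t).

f'(t) = 10e^(10t). Direct: L{f'(t)} = 10/(s-10). Property: s·1/(s-10) - 1 = (s - (s-10))/(s-10) = 10/(s-10). ✓

Final answer: 10/(s-10)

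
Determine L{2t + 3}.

L{2t + 3} = 2·L{t} + 3·L{1} = 2/s² + 3/s

Final answer: 2/s² + 3/s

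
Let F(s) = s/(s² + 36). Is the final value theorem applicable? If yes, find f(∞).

The final value theorem requires all poles of sF(s) in the left half-plane. sF(s) = s²/(s² + 36) has poles at s = ±6i (imaginary axis). Theorem does NOT apply (oscillatory system).

Final answer: Not applicable (oscillatory)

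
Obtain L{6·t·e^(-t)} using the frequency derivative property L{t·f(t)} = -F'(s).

L{e^(-t)} = 1/(s+1). By frequency derivative: L{t·e^(-t)} = -d/ds[1/(s+1)] = -(-1)/(s+1)² = 1/(s+1)². Then L{6·t·e^(-t)} = 6·1/(s+1)² = 6/(s+1)²

Final answer: 6/(s+1)²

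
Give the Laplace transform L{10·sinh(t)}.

L{sinh(ωt)} = ω/(s² - ω²), so L{sinh(t)} = 1/(s² - 1). Then L{10·sinh(t)} = 10·1/(s² - 1) = 10/(s² - 1)

Final answer: 10/(s² - 1)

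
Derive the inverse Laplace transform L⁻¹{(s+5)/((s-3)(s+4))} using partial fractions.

Using partial fractions, f(t) = (8e^(3t) - e^(-4t))/7

Final answer: (8e^(3t) - e^(-4t))/7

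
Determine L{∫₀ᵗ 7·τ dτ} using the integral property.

L{∫₀ᵗ f(τ)dτ} = F(s)/s with f(t) = 7t. F(s) = 7/s^2, so L{∫₀ᵗ 7·τ dτ} = (7/s^2)/s = 7/s^3. (Check: ∫₀ᵗ 7·τ dτ = 7t^2/2.)

Final answer: 7/s^3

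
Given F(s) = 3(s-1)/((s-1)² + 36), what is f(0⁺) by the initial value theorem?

f(0⁺) = lim_{s→∞} sF(s) = lim_{s→∞} 3s(s-1)/((s-1)² + 36) = 3

Final answer: 3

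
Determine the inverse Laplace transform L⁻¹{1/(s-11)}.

L⁻¹{1/(s-a)} = e^(at), so L⁻¹{1/(s-11)} = e^(11t)

Final answer: e^(11t)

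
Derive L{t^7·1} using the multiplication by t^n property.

L{1} = 1/s. d^1/ds^1[1/s] = -1/s². d^2/ds^2[1/s] = 2/s^3. d^3/ds^3[1/s] = -6/s^4. d^4/ds^4[1/s] = 24/s^5. d^5/ds^5[1/s] = -120/s^6. d^6/ds^6[1/s] = 720/s^7. d^7/ds^7[1/s] = -5040/s^8. So L{t^7} = (-1)^{7}·-5040/s^8 = 5040/s^8

Final answer: 5040/s^8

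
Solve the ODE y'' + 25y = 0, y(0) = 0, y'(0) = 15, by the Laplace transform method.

L{y''} + 25L{y} = 0. s²Y - 0 - 15 + 25Y = 0. Y(s² + 25) = 15. Y = (15)/(s² + 25). Inverting: y(t) = 3sin(5t)

Final answer: y(t) = 3sin(5t)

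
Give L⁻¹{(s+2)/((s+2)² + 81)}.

Using frequency shift: L⁻¹{(s-a)/((s-a)² + b²)} = e^(at)cos(bt). Here a=-2, b=9

Final answer: e^(-2t)·cos(9t)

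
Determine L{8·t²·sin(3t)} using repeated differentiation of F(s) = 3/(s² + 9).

F(s) = 3/(s² + 9). F'(s) = -6s/(s² + 9)². F''(s) = -6(9 - 3s²)/(s² + 9)³ = (18s² - 54)/(s² + 9)³. So L{t²·sin(3t)} = (-1)² F''(s) = (18s² - 54)/(s² + 9)³. Then L{8·t²·sin(3t)} = 8·(18s² - 54)/(s² + 9)³ = (144s² - 432)/(s² + 9)³

Final answer: (144s² - 432)/(s² + 9)³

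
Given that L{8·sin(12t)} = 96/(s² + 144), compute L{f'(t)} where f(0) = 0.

L{f'(t)} = s·F(s) - f(0) = s·96/(s² + 144) - 0 = 96s/(s² + 144)

Final answer: 96s/(s² + 144)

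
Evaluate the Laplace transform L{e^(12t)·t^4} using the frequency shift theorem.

L{e^(at)·t^n} = n!/(s-a)^(n+1), so L{e^(12t)·t^4} = 24/(s-12)^5

Final answer: 24/(s-12)^5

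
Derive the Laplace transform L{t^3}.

L{t^n} = n!/s^(n+1), so L{t^3} = 6/s^4

Final answer: 6/s^4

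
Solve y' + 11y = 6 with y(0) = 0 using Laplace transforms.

sY + 11Y = 6/s. Y = 6/(s(s+11)). Partial fractions: Y = 6/11/s - 6/11/(s+11)

Final answer: y(t) = 6/11(1 - e^(-11t))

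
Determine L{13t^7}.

L{t^n} = n!/s^(n+1). So L{13t^7} = 13·7!/s^8 = 65520/s^8

Final answer: 65520/s^8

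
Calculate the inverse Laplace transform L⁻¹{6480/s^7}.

L⁻¹{n!/s^(n+1)} = t^n with n=6. So L⁻¹{720/s^7} = t^6, and L⁻¹{6480/s^7} = (6480/720)·t^6 = 9·t^6

Final answer: 9·t^6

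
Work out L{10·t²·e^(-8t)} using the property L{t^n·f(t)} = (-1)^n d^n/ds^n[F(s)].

L{e^(-8t)} = 1/(s+8). d/ds[1/(s+8)] = -1/(s+8)². d²/ds²[1/(s+8)] = 2/(s+8)³. So L{t²·e^(-8t)} = (-1)² · 2/(s+8)³ = 2/(s+8)³. Then L{10·t²·e^(-8t)} = 10·2/(s+8)³ = 20/(s+8)³

Final answer: 20/(s+8)³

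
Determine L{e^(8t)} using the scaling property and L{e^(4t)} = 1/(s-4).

Using L{f(at)} = (1/a)F(s/a) with a=2 and f(t) = e^(4t): L{e^(8t)} = (1/2) · 1/((s/2)-4) = (1/2) · 2/(s-8) = 1/(s-8)

Final answer: 1/(s-8)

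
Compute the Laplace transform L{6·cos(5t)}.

L{cos(ωt)} = s/(s² + ω²), so L{cos(5t)} = s/(s² + 25). Then L{6·cos(5t)} = 6·s/(s² + 25) = 6s/(s² + 25)

Final answer: 6s/(s² + 25)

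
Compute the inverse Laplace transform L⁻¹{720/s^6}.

L⁻¹{n!/s^(n+1)} = t^n with n=5. So L⁻¹{120/s^6} = t^5, and L⁻¹{720/s^6} = (720/120)·t^5 = 6·t^5

Final answer: 6·t^5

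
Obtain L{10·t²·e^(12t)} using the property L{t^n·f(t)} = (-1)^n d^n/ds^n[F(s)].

L{e^(12t)} = 1/(s-12). d/ds[1/(s-12)] = -1/(s-12)². d²/ds²[1/(s-12)] = 2/(s-12)³. So L{t²·e^(12t)} = (-1)² · 2/(s-12)³ = 2/(s-12)³. Then L{10·t²·e^(12t)} = 10·2/(s-12)³ = 20/(s-12)³

Final answer: 20/(s-12)³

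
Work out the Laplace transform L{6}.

L{6} = 6 · L{1} = 6/s

Final answer: 6/s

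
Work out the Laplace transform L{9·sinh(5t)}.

L{sinh(ωt)} = ω/(s² - ω²), so L{sinh(5t)} = 5/(s² - 25). Then L{9·sinh(5t)} = 9·5/(s² - 25) = 45/(s² - 25)

Final answer: 45/(s² - 25)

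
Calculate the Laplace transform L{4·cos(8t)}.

L{cos(ωt)} = s/(s² + ω²), so L{cos(8t)} = s/(s² + 64). Then L{4·cos(8t)} = 4·s/(s² + 64) = 4s/(s² + 64)

Final answer: 4s/(s² + 64)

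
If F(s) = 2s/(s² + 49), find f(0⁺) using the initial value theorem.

f(0⁺) = lim_{s→∞} s·2s/(s² + 49) = lim_{s→∞} 2s²/(s² + 49) = 2

Final answer: 2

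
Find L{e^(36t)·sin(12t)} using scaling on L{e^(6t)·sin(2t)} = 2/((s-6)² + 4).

Scaling with a=6: L{e^(36t)·sin(12t)} = (1/6) · 2/((s/6-6)² + 4). Simplifying: 12/((s-36)² + 144)

Final answer: 12/((s-36)² + 144)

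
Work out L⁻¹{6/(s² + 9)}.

This is the form c·a/(s² + a²) with a = 3, c = 2. L⁻¹ = 2·sin(3t)

Final answer: 2·sin(3t)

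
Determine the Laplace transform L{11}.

L{11} = 11 · L{1} = 11/s

Final answer: 11/s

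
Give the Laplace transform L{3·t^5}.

L{t^n} = n!/s^(n+1), so L{t^5} = 120/s^6. Then L{3·t^5} = 3·120/s^6 = 360/s^6

Final answer: 360/s^6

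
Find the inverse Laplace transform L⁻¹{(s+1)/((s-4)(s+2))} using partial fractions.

Using partial fractions, f(t) = (5e^(4t) + e^(-2t))/6

Final answer: (5e^(4t) + e^(-2t))/6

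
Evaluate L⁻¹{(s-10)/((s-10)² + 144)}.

Using frequency shift: L⁻¹{(s-a)/((s-a)² + b²)} = e^(at)cos(bt). Here a=10, b=12

Final answer: e^(10t)·cos(12t)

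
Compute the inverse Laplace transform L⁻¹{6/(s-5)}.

L⁻¹{1/(s-a)} = e^(at), so L⁻¹{1/(s-5)} = e^(5t), and L⁻¹{6/(s-5)} = 6·e^(5t)

Final answer: 6·e^(5t)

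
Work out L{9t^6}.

L{t^n} = n!/s^(n+1). So L{9t^6} = 9·6!/s^7 = 6480/s^7

Final answer: 6480/s^7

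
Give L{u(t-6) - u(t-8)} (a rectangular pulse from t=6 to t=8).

L{u(t-a)} = e^(-as)/s. L{u(t-6) - u(t-8)} = (e^(-6s) - e^(-8s))/s

Final answer: (e^(-6s) - e^(-8s))/s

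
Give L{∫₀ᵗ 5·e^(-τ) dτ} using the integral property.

L{∫₀ᵗ f(τ)dτ} = F(s)/s with F(s) = 5/(s+1), so L{∫₀ᵗ 5·e^(-τ) dτ} = 5/(s(s+1))

Final answer: 5/(s(s+1))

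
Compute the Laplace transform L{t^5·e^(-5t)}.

L{t^n·e^(at)} = n!/(s-a)^(n+1), so L{t^5·e^(-5t)} = 120/(s+5)^6

Final answer: 120/(s+5)^6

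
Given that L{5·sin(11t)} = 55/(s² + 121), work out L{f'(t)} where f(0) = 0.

L{f'(t)} = s·F(s) - f(0) = s·55/(s² + 121) - 0 = 55s/(s² + 121)

Final answer: 55s/(s² + 121)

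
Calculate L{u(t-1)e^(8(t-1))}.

u(t-a)f(t-a) with f(t)=e^(8t). L{e^(8t)} = 1/(s-8). By time shift: e^(-s)/(s-8)

Final answer: e^(-s)/(s-8)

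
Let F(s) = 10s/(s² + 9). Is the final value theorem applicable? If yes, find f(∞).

The final value theorem requires all poles of sF(s) in the left half-plane. sF(s) = 10s²/(s² + 9) has poles at s = ±3i (imaginary axis). Theorem does NOT apply (oscillatory system).

Final answer: Not applicable (oscillatory)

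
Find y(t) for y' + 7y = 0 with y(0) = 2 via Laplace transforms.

L{y'} + 7L{y} = 0. sY - 2 + 7Y = 0. Y(s+7) = 2. Y = 2/(s+7)

Final answer: y(t) = 2e^(-7t)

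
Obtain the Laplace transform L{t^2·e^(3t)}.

L{t^n·e^(at)} = n!/(s-a)^(n+1), so L{t^2·e^(3t)} = 2/(s-3)^3

Final answer: 2/(s-3)^3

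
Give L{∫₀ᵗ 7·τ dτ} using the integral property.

L{∫₀ᵗ f(τ)dτ} = F(s)/s with f(t) = 7t. F(s) = 7/s^2, so L{∫₀ᵗ 7·τ dτ} = (7/s^2)/s = 7/s^3. (Check: ∫₀ᵗ 7·τ dτ = 7t^2/2.)

Final answer: 7/s^3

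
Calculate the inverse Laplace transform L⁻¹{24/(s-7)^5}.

L⁻¹{n!/(s-a)^(n+1)} = t^n·e^(at), so L⁻¹{24/(s-7)^5} = t^4·e^(7t)

Final answer: t^4·e^(7t)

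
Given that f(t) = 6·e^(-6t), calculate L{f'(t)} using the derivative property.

f(0) = 6, F(s) = 6/(s+6). L{f'(t)} = s·F(s) - f(0) = 6s/(s+6) - 6 = (6s - 6(s+6))/(s+6) = -36/(s+6)

Final answer: -36/(s+6)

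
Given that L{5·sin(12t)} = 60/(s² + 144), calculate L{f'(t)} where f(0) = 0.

L{f'(t)} = s·F(s) - f(0) = s·60/(s² + 144) - 0 = 60s/(s² + 144)

Final answer: 60s/(s² + 144)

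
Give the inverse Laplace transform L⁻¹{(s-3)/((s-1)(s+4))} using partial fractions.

Using partial fractions, f(t) = (-2e^t + 7e^(-4t))/5

Final answer: (-2e^t + 7e^(-4t))/5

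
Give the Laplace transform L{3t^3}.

L{3t^3} = 3 · L{t^3} = 3 · 6/s^4 = 18/s^4

Final answer: 18/s^4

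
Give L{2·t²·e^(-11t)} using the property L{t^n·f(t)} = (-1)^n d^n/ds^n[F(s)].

L{e^(-11t)} = 1/(s+11). d/ds[1/(s+11)] = -1/(s+11)². d²/ds²[1/(s+11)] = 2/(s+11)³. So L{t²·e^(-11t)} = (-1)² · 2/(s+11)³ = 2/(s+11)³. Then L{2·t²·e^(-11t)} = 2·2/(s+11)³ = 4/(s+11)³

Final answer: 4/(s+11)³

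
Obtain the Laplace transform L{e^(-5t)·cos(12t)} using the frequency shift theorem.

Frequency shift: L{e^(at)f(t)} = F(s-a). L{e^(-5t)·cos(12t)} = (s+5)/((s+5)² + 144)

Final answer: (s+5)/((s+5)² + 144)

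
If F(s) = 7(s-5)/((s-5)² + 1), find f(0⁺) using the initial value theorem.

f(0⁺) = lim_{s→∞} sF(s) = lim_{s→∞} 7s(s-5)/((s-5)² + 1) = 7

Final answer: 7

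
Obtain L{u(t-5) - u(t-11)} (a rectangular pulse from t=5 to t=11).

L{u(t-a)} = e^(-as)/s. L{u(t-5) - u(t-11)} = (e^(-5s) - e^(-11s))/s

Final answer: (e^(-5s) - e^(-11s))/s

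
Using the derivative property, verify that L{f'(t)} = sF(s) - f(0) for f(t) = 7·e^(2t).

f'(t) = 14e^(2t). Direct: L{f'(t)} = 14/(s-2). Property: s·7/(s-2) - 7 = (7s - 7(s-2))/(s-2) = 14/(s-2). ✓

Final answer: 14/(s-2)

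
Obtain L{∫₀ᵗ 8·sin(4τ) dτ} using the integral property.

L{∫₀ᵗ f(τ)dτ} = F(s)/s with F(s) = 32/(s² + 16), so the result is (32/(s² + 16))/s = 32/(s(s² + 16))

Final answer: 32/(s(s² + 16))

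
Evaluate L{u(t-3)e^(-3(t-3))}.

u(t-a)f(t-a) with f(t)=e^(-3t). L{e^(-3t)} = 1/(s+3). By time shift: e^(-3s)/(s+3)

Final answer: e^(-3s)/(s+3)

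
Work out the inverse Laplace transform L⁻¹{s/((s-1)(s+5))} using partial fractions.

Using partial fractions, f(t) = (e^t + 5e^(-5t))/6

Final answer: (e^t + 5e^(-5t))/6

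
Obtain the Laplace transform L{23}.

L{23} = 23 · L{1} = 23/s

Final answer: 23/s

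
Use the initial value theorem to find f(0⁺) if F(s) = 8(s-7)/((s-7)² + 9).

f(0⁺) = lim_{s→∞} sF(s) = lim_{s→∞} 8s(s-7)/((s-7)² + 9) = 8

Final answer: 8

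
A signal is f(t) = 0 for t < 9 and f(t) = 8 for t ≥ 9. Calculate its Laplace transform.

f(t) = 8·u(t-9). L{u(t-9)} = e^(-9s)/s, so L{f(t)} = 8·e^(-9s)/s

Final answer: 8·e^(-9s)/s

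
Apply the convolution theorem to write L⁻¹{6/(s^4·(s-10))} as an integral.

6/(s^4·(s-10)) = (6/s^4)·(1/(s-10)) = L{t^3}·L{e^(10t)}. So f(t) = t^3*e^(10t) = ∫₀ᵗ τ^3·e^(10(t-τ)) dτ

Final answer: ∫₀ᵗ τ^3·e^(10(t-τ)) dτ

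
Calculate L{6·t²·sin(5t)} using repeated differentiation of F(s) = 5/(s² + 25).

F(s) = 5/(s² + 25). F'(s) = -10s/(s² + 25)². F''(s) = -10(25 - 3s²)/(s² + 25)³ = (30s² - 250)/(s² + 25)³. So L{t²·sin(5t)} = (-1)² F''(s) = (30s² - 250)/(s² + 25)³. Then L{6·t²·sin(5t)} = 6·(30s² - 250)/(s² + 25)³ = (180s² - 1500)/(s² + 25)³

Final answer: (180s² - 1500)/(s² + 25)³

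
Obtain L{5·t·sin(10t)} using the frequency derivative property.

L{sin(10t)} = 10/(s² + 100). By L{t·f(t)} = -F'(s): -d/ds[10/(s² + 100)] = -(10)·(-2s)/(s² + 100)² = 20s/(s² + 100)². Then L{5·t·sin(10t)} = 5·20s/(s² + 100)² = 100s/(s² + 100)²

Final answer: 100s/(s² + 100)²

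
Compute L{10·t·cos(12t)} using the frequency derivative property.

L{cos(12t)} = s/(s² + 144). Derivative: d/ds[s/(s² + 144)] = [(s² + 144) - s·2s]/(s² + 144)² = (144 - s²)/(s² + 144)². So L{t·cos(12t)} = -F'(s) = (s² - 144)/(s² + 144)². Then L{10·t·cos(12t)} = 10·(s² - 144)/(s² + 144)²

Final answer: 10·(s² - 144)/(s² + 144)²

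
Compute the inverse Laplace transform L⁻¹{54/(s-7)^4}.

L⁻¹{n!/(s-a)^(n+1)} = t^n·e^(at) with n=3, a=7. So L⁻¹{6/(s-7)^4} = t^3·e^(7t), and L⁻¹{54/(s-7)^4} = (54/6)·t^3·e^(7t) = 9·t^3·e^(7t)

Final answer: 9·t^3·e^(7t)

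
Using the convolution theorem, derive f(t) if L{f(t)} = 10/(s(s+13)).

10/(s(s+13)) = (10/s)·(1/(s+13)) = L{10}·L{e^(-13t)}. By convolution, f(t) = 10*e^(-13t) = ∫₀ᵗ 10·e^(-13τ) dτ = 10·(1 - e^(-13t))/13

Final answer: 10·(1 - e^(-13t))/13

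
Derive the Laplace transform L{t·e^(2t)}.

L{t^n·e^(at)} = n!/(s-a)^(n+1), so L{t·e^(2t)} = 1/(s-2)^2

Final answer: 1/(s-2)^2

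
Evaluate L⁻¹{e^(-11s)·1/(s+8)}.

L⁻¹{1/(s+8)} = e^(-8t). By the time shift theorem, L⁻¹{e^(-as)F(s)} = u(t-a)f(t-a) with a=11, so L⁻¹{e^(-11s)·1/(s+8)} = u(t-11)·e^(-8(t-11))

Final answer: u(t-11)·e^(-8(t-11))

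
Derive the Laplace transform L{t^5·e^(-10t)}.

L{t^n·e^(at)} = n!/(s-a)^(n+1), so L{t^5·e^(-10t)} = 120/(s+10)^6

Final answer: 120/(s+10)^6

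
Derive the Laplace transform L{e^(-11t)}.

L{e^(at)} = 1/(s-a), so L{e^(-11t)} = 1/(s+11)

Final answer: 1/(s+11)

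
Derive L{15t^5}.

L{t^n} = n!/s^(n+1). So L{15t^5} = 15·5!/s^6 = 1800/s^6

Final answer: 1800/s^6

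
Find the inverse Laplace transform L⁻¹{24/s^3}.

L⁻¹{n!/s^(n+1)} = t^n with n=2. So L⁻¹{2/s^3} = t^2, and L⁻¹{24/s^3} = (24/2)·t^2 = 12·t^2

Final answer: 12·t^2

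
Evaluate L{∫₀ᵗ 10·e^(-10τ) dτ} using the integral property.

L{∫₀ᵗ f(τ)dτ} = F(s)/s with F(s) = 10/(s+10), so L{∫₀ᵗ 10·e^(-10τ) dτ} = 10/(s(s+10))

Final answer: 10/(s(s+10))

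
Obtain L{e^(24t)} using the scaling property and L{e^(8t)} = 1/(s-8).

Using L{f(at)} = (1/a)F(s/a) with a=3 and f(t) = e^(8t): L{e^(24t)} = (1/3) · 1/((s/3)-8) = (1/3) · 3/(s-24) = 1/(s-24)

Final answer: 1/(s-24)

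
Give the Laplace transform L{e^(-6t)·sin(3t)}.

L{e^(at)·sin(ωt)} = ω/((s-a)² + ω²), so L{e^(-6t)·sin(3t)} = 3/((s+6)² + 9)

Final answer: 3/((s+6)² + 9)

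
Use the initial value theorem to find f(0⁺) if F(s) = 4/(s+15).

f(0⁺) = lim_{s→∞} s·4/(s+15) = lim_{s→∞} 4s/(s+15) = 4

Final answer: 4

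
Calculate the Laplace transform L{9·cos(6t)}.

L{cos(ωt)} = s/(s² + ω²), so L{cos(6t)} = s/(s² + 36). Then L{9·cos(6t)} = 9·s/(s² + 36) = 9s/(s² + 36)

Final answer: 9s/(s² + 36)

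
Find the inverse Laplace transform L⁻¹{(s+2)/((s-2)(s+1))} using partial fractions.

Using partial fractions, f(t) = (4e^(2t) - e^(-t))/3

Final answer: (4e^(2t) - e^(-t))/3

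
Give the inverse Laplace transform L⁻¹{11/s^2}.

L⁻¹{n!/s^(n+1)} = t^n with n=1. So L⁻¹{1/s^2} = t, and L⁻¹{11/s^2} = (11/1)·t = 11·t

Final answer: 11·t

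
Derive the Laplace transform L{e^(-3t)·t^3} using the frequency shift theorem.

L{e^(at)·t^n} = n!/(s-a)^(n+1), so L{e^(-3t)·t^3} = 6/(s+3)^4

Final answer: 6/(s+3)^4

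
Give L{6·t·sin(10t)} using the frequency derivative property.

L{sin(10t)} = 10/(s² + 100). By L{t·f(t)} = -F'(s): -d/ds[10/(s² + 100)] = -(10)·(-2s)/(s² + 100)² = 20s/(s² + 100)². Then L{6·t·sin(10t)} = 6·20s/(s² + 100)² = 120s/(s² + 100)²

Final answer: 120s/(s² + 100)²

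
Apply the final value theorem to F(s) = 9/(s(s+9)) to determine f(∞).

f(∞) = lim_{s→0} s·9/(s(s+9)) = lim_{s→0} 9/(s+9) = 9/9 = 1

Final answer: 1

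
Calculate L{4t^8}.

L{t^n} = n!/s^(n+1). So L{4t^8} = 4·8!/s^9 = 161280/s^9

Final answer: 161280/s^9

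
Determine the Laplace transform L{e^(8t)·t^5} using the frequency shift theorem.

L{e^(at)·t^n} = n!/(s-a)^(n+1), so L{e^(8t)·t^5} = 120/(s-8)^6

Final answer: 120/(s-8)^6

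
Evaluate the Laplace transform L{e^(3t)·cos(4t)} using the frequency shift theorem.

Frequency shift: L{e^(at)f(t)} = F(s-a). L{e^(3t)·cos(4t)} = (s-3)/((s-3)² + 16)

Final answer: (s-3)/((s-3)² + 16)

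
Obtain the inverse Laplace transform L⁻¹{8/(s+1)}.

L⁻¹{1/(s-a)} = e^(at), so L⁻¹{1/(s+1)} = e^(-t), and L⁻¹{8/(s+1)} = 8·e^(-t)

Final answer: 8·e^(-t)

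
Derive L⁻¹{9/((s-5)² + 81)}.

Form: b/((s-a)² + b²) → e^(at)sin(bt). With a=5, b=9

Final answer: e^(5t)·sin(9t)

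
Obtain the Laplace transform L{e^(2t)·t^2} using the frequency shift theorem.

L{e^(at)·t^n} = n!/(s-a)^(n+1), so L{e^(2t)·t^2} = 2/(s-2)^3

Final answer: 2/(s-2)^3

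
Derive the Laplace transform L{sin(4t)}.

L{sin(ωt)} = ω/(s² + ω²), so L{sin(4t)} = 4/(s² + 16)

Final answer: 4/(s² + 16)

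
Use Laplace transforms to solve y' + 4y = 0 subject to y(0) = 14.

L{y'} + 4L{y} = 0. sY - 14 + 4Y = 0. Y(s+4) = 14. Y = 14/(s+4)

Final answer: y(t) = 14e^(-4t)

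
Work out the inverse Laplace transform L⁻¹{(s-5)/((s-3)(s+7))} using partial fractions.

Using partial fractions, f(t) = (-2e^(3t) + 12e^(-7t))/10

Final answer: (-2e^(3t) + 12e^(-7t))/10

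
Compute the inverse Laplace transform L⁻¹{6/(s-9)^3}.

L⁻¹{n!/(s-a)^(n+1)} = t^n·e^(at) with n=2, a=9. So L⁻¹{2/(s-9)^3} = t^2·e^(9t), and L⁻¹{6/(s-9)^3} = (6/2)·t^2·e^(9t) = 3·t^2·e^(9t)

Final answer: 3·t^2·e^(9t)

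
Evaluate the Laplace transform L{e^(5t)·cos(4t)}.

L{e^(at)·cos(ωt)} = (s-a)/((s-a)² + ω²), so L{e^(5t)·cos(4t)} = (s-5)/((s-5)² + 16)

Final answer: (s-5)/((s-5)² + 16)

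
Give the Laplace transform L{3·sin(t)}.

L{sin(ωt)} = ω/(s² + ω²), so L{sin(t)} = 1/(s² + 1). Then L{3·sin(t)} = 3·1/(s² + 1) = 3/(s² + 1)

Final answer: 3/(s² + 1)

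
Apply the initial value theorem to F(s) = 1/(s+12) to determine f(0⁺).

f(0⁺) = lim_{s→∞} s·1/(s+12) = lim_{s→∞} s/(s+12) = 1

Final answer: 1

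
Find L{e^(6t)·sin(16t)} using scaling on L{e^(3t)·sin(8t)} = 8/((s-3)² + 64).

Scaling with a=2: L{e^(6t)·sin(16t)} = (1/2) · 8/((s/2-3)² + 64). Simplifying: 16/((s-6)² + 256)

Final answer: 16/((s-6)² + 256)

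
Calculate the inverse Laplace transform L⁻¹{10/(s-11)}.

L⁻¹{1/(s-a)} = e^(at), so L⁻¹{1/(s-11)} = e^(11t), and L⁻¹{10/(s-11)} = 10·e^(11t)

Final answer: 10·e^(11t)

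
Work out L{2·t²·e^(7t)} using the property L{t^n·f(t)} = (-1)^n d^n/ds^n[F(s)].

L{e^(7t)} = 1/(s-7). d/ds[1/(s-7)] = -1/(s-7)². d²/ds²[1/(s-7)] = 2/(s-7)³. So L{t²·e^(7t)} = (-1)² · 2/(s-7)³ = 2/(s-7)³. Then L{2·t²·e^(7t)} = 2·2/(s-7)³ = 4/(s-7)³

Final answer: 4/(s-7)³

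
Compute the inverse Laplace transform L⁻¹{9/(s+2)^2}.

L⁻¹{n!/(s-a)^(n+1)} = t^n·e^(at) with n=1, a=-2. So L⁻¹{1/(s+2)^2} = t·e^(-2t), and L⁻¹{9/(s+2)^2} = (9/1)·t·e^(-2t) = 9·t·e^(-2t)

Final answer: 9·t·e^(-2t)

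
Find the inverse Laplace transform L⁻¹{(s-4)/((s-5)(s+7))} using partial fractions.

Using partial fractions, f(t) = (e^(5t) + 11e^(-7t))/12

Final answer: (e^(5t) + 11e^(-7t))/12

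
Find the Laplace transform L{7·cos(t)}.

L{cos(ωt)} = s/(s² + ω²), so L{cos(t)} = s/(s² + 1). Then L{7·cos(t)} = 7·s/(s² + 1) = 7s/(s² + 1)

Final answer: 7s/(s² + 1)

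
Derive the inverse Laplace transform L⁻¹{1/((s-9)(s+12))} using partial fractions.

Decompose: A/(s-9) + B/(s+12). A = 1/21, B = -1/21. f(t) = (e^(9t) - e^(-12t))/21

Final answer: (e^(9t) - e^(-12t))/21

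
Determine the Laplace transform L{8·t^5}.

L{t^n} = n!/s^(n+1), so L{t^5} = 120/s^6. Then L{8·t^5} = 8·120/s^6 = 960/s^6

Final answer: 960/s^6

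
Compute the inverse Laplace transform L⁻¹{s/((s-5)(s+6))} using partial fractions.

Using partial fractions, f(t) = (5e^(5t) + 6e^(-6t))/11

Final answer: (5e^(5t) + 6e^(-6t))/11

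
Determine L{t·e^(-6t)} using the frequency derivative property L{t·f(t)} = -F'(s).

L{e^(-6t)} = 1/(s+6). By frequency derivative: L{t·e^(-6t)} = -d/ds[1/(s+6)] = -(-1)/(s+6)² = 1/(s+6)²

Final answer: 1/(s+6)²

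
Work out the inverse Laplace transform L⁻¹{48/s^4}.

L⁻¹{n!/s^(n+1)} = t^n with n=3. So L⁻¹{6/s^4} = t^3, and L⁻¹{48/s^4} = (48/6)·t^3 = 8·t^3

Final answer: 8·t^3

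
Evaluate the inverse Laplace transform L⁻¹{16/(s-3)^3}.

L⁻¹{n!/(s-a)^(n+1)} = t^n·e^(at) with n=2, a=3. So L⁻¹{2/(s-3)^3} = t^2·e^(3t), and L⁻¹{16/(s-3)^3} = (16/2)·t^2·e^(3t) = 8·t^2·e^(3t)

Final answer: 8·t^2·e^(3t)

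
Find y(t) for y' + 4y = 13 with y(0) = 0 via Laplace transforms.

sY + 4Y = 13/s. Y = 13/(s(s+4)). Partial fractions: Y = 13/4/s - 13/4/(s+4)

Final answer: y(t) = 13/4(1 - e^(-4t))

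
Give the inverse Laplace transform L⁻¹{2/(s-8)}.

L⁻¹{1/(s-a)} = e^(at), so L⁻¹{1/(s-8)} = e^(8t), and L⁻¹{2/(s-8)} = 2·e^(8t)

Final answer: 2·e^(8t)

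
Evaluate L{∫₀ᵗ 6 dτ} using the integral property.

L{∫₀ᵗ f(τ)dτ} = F(s)/s with f(t) = 6. F(s) = 6/s, so L{∫₀ᵗ 6 dτ} = (6/s)/s = 6/s². (Check: ∫₀ᵗ 6 dτ = 6t.)

Final answer: 6/s²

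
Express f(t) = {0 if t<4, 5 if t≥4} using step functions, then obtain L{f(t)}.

f(t) = 5·u(t-4). L{u(t-4)} = e^(-4s)/s, so L{f(t)} = 5·e^(-4s)/s

Final answer: 5·e^(-4s)/s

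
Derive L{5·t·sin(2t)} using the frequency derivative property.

L{sin(2t)} = 2/(s² + 4). By L{t·f(t)} = -F'(s): -d/ds[2/(s² + 4)] = -(2)·(-2s)/(s² + 4)² = 4s/(s² + 4)². Then L{5·t·sin(2t)} = 5·4s/(s² + 4)² = 20s/(s² + 4)²

Final answer: 20s/(s² + 4)²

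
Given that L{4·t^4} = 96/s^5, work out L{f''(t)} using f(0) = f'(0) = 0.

L{f''(t)} = s²F(s) - sf(0) - f'(0) = s²·96/s^5 - 0 - 0 = 96/s^3

Final answer: 96/s^3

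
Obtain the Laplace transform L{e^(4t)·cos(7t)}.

L{e^(at)·cos(ωt)} = (s-a)/((s-a)² + ω²), so L{e^(4t)·cos(7t)} = (s-4)/((s-4)² + 49)

Final answer: (s-4)/((s-4)² + 49)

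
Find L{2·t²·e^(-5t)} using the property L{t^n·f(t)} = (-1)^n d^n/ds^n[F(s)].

L{e^(-5t)} = 1/(s+5). d/ds[1/(s+5)] = -1/(s+5)². d²/ds²[1/(s+5)] = 2/(s+5)³. So L{t²·e^(-5t)} = (-1)² · 2/(s+5)³ = 2/(s+5)³. Then L{2·t²·e^(-5t)} = 2·2/(s+5)³ = 4/(s+5)³

Final answer: 4/(s+5)³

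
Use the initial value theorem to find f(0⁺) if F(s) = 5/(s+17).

f(0⁺) = lim_{s→∞} s·5/(s+17) = lim_{s→∞} 5s/(s+17) = 5

Final answer: 5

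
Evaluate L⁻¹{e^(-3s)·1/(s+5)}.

L⁻¹{1/(s+5)} = e^(-5t). By the time shift theorem, L⁻¹{e^(-as)F(s)} = u(t-a)f(t-a) with a=3, so L⁻¹{e^(-3s)·1/(s+5)} = u(t-3)·e^(-5(t-3))

Final answer: u(t-3)·e^(-5(t-3))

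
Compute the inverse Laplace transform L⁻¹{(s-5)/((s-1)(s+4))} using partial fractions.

Using partial fractions, f(t) = (-4e^t + 9e^(-4t))/5

Final answer: (-4e^t + 9e^(-4t))/5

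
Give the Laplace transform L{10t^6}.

L{10t^6} = 10 · L{t^6} = 10 · 720/s^7 = 7200/s^7

Final answer: 7200/s^7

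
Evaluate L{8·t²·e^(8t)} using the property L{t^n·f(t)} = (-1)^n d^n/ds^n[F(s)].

L{e^(8t)} = 1/(s-8). d/ds[1/(s-8)] = -1/(s-8)². d²/ds²[1/(s-8)] = 2/(s-8)³. So L{t²·e^(8t)} = (-1)² · 2/(s-8)³ = 2/(s-8)³. Then L{8·t²·e^(8t)} = 8·2/(s-8)³ = 16/(s-8)³

Final answer: 16/(s-8)³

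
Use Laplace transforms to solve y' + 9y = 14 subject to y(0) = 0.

sY + 9Y = 14/s. Y = 14/(s(s+9)). Partial fractions: Y = 14/9/s - 14/9/(s+9)

Final answer: y(t) = 14/9(1 - e^(-9t))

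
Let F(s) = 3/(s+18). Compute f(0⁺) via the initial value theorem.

f(0⁺) = lim_{s→∞} s·3/(s+18) = lim_{s→∞} 3s/(s+18) = 3

Final answer: 3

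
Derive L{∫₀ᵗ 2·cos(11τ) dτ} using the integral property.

L{∫₀ᵗ f(τ)dτ} = F(s)/s with F(s) = 2s/(s² + 121), so the result is (2s/(s² + 121))/s = 2/(s² + 121)

Final answer: 2/(s² + 121)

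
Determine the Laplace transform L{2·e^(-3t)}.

L{e^(at)} = 1/(s-a), so L{e^(-3t)} = 1/(s+3). Then L{2·e^(-3t)} = 2/(s+3)

Final answer: 2/(s+3)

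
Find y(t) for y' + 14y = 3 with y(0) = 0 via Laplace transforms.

sY + 14Y = 3/s. Y = 3/(s(s+14)). Partial fractions: Y = 3/14/s - 3/14/(s+14)

Final answer: y(t) = 3/14(1 - e^(-14t))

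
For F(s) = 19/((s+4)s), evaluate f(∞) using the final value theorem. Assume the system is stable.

f(∞) = lim_{s→0} sF(s) = lim_{s→0} 19/(s+4) = 19/4

Final answer: 19/4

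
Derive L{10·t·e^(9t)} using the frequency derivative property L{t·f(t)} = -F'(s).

L{e^(9t)} = 1/(s-9). By frequency derivative: L{t·e^(9t)} = -d/ds[1/(s-9)] = -(-1)/(s-9)² = 1/(s-9)². Then L{10·t·e^(9t)} = 10·1/(s-9)² = 10/(s-9)²

Final answer: 10/(s-9)²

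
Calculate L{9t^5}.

L{t^n} = n!/s^(n+1). So L{9t^5} = 9·5!/s^6 = 1080/s^6

Final answer: 1080/s^6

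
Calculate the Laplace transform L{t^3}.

L{t^n} = n!/s^(n+1), so L{t^3} = 6/s^4

Final answer: 6/s^4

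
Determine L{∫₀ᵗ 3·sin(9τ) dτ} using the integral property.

L{∫₀ᵗ f(τ)dτ} = F(s)/s with F(s) = 27/(s² + 81), so the result is (27/(s² + 81))/s = 27/(s(s² + 81))

Final answer: 27/(s(s² + 81))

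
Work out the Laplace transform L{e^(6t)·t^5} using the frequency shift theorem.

L{e^(at)·t^n} = n!/(s-a)^(n+1), so L{e^(6t)·t^5} = 120/(s-6)^6

Final answer: 120/(s-6)^6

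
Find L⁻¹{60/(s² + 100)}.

This is the form c·a/(s² + a²) with a = 10, c = 6. L⁻¹ = 6·sin(10t)

Final answer: 6·sin(10t)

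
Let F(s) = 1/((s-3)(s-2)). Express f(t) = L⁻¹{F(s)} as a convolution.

1/((s-3)(s-2)) = (1/(s-3))·(1/(s-2)) = L{e^(3t)}·L{e^(2t)}. So f(t) = e^(3t)*e^(2t) = ∫₀ᵗ e^(3τ)·e^(2(t-τ)) dτ

Final answer: ∫₀ᵗ e^(3τ)·e^(2(t-τ)) dτ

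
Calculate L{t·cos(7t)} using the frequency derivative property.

L{cos(7t)} = s/(s² + 49). Derivative: d/ds[s/(s² + 49)] = [(s² + 49) - s·2s]/(s² + 49)² = (49 - s²)/(s² + 49)². So L{t·cos(7t)} = -F'(s) = (s² - 49)/(s² + 49)²

Final answer: (s² - 49)/(s² + 49)²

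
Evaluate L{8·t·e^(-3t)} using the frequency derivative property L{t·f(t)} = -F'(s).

L{e^(-3t)} = 1/(s+3). By frequency derivative: L{t·e^(-3t)} = -d/ds[1/(s+3)] = -(-1)/(s+3)² = 1/(s+3)². Then L{8·t·e^(-3t)} = 8·1/(s+3)² = 8/(s+3)²

Final answer: 8/(s+3)²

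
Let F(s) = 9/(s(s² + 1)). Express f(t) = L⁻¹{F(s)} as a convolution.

9/(s(s² + 1)) = (1/s)·(9/(s² + 1)) = L{1}·L{9·sin(t)}. So f(t) = 1*(9·sin(t)) = ∫₀ᵗ 9·sin(τ) dτ

Final answer: ∫₀ᵗ 9·sin(τ) dτ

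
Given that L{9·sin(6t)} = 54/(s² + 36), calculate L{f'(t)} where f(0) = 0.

L{f'(t)} = s·F(s) - f(0) = s·54/(s² + 36) - 0 = 54s/(s² + 36)

Final answer: 54s/(s² + 36)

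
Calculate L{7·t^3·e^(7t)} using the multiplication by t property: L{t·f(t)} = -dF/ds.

Using L{t^n·e^(at)} = n!/(s-a)^(n+1), L{t^3·e^(7t)} = 6/(s-7)^4, so L{7·t^3·e^(7t)} = 7·6/(s-7)^4 = 42/(s-7)^4

Final answer: 42/(s-7)^4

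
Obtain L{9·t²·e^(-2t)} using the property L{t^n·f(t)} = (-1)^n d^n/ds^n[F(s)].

L{e^(-2t)} = 1/(s+2). d/ds[1/(s+2)] = -1/(s+2)². d²/ds²[1/(s+2)] = 2/(s+2)³. So L{t²·e^(-2t)} = (-1)² · 2/(s+2)³ = 2/(s+2)³. Then L{9·t²·e^(-2t)} = 9·2/(s+2)³ = 18/(s+2)³

Final answer: 18/(s+2)³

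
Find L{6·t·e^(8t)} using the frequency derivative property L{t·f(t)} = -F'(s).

L{e^(8t)} = 1/(s-8). By frequency derivative: L{t·e^(8t)} = -d/ds[1/(s-8)] = -(-1)/(s-8)² = 1/(s-8)². Then L{6·t·e^(8t)} = 6·1/(s-8)² = 6/(s-8)²

Final answer: 6/(s-8)²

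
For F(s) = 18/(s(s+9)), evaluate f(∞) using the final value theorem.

f(∞) = lim_{s→0} s·18/(s(s+9)) = lim_{s→0} 18/(s+9) = 18/9 = 2

Final answer: 2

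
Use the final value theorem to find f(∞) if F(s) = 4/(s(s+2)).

f(∞) = lim_{s→0} s·4/(s(s+2)) = lim_{s→0} 4/(s+2) = 4/2 = 2

Final answer: 2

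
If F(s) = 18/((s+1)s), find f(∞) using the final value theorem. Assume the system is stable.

f(∞) = lim_{s→0} sF(s) = lim_{s→0} 18/(s+1) = 18

Final answer: 18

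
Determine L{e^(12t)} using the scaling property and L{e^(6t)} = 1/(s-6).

Using L{f(at)} = (1/a)F(s/a) with a=2 and f(t) = e^(6t): L{e^(12t)} = (1/2) · 1/((s/2)-6) = (1/2) · 2/(s-12) = 1/(s-12)

Final answer: 1/(s-12)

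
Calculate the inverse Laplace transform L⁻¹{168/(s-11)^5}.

L⁻¹{n!/(s-a)^(n+1)} = t^n·e^(at) with n=4, a=11. So L⁻¹{24/(s-11)^5} = t^4·e^(11t), and L⁻¹{168/(s-11)^5} = (168/24)·t^4·e^(11t) = 7·t^4·e^(11t)

Final answer: 7·t^4·e^(11t)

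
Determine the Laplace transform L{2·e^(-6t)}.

L{e^(at)} = 1/(s-a), so L{e^(-6t)} = 1/(s+6). Then L{2·e^(-6t)} = 2/(s+6)

Final answer: 2/(s+6)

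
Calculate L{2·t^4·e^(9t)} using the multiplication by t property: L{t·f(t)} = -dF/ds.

Using L{t^n·e^(at)} = n!/(s-a)^(n+1), L{t^4·e^(9t)} = 24/(s-9)^5, so L{2·t^4·e^(9t)} = 2·24/(s-9)^5 = 48/(s-9)^5

Final answer: 48/(s-9)^5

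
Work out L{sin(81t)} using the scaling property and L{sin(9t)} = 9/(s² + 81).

Using L{f(at)} = (1/a)F(s/a) with a=9: L{sin(81t)} = (1/9) · 9/((s/9)² + 81) = (1/9) · 9·81/(s² + 6561) = 81/(s² + 6561)

Final answer: 81/(s² + 6561)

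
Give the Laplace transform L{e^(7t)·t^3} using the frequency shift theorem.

L{e^(at)·t^n} = n!/(s-a)^(n+1), so L{e^(7t)·t^3} = 6/(s-7)^4

Final answer: 6/(s-7)^4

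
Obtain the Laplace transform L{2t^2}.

L{2t^2} = 2 · L{t^2} = 2 · 2/s^3 = 4/s^3

Final answer: 4/s^3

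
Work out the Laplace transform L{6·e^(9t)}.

L{e^(at)} = 1/(s-a), so L{e^(9t)} = 1/(s-9). Then L{6·e^(9t)} = 6/(s-9)

Final answer: 6/(s-9)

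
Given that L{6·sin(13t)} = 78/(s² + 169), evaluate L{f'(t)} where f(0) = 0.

L{f'(t)} = s·F(s) - f(0) = s·78/(s² + 169) - 0 = 78s/(s² + 169)

Final answer: 78s/(s² + 169)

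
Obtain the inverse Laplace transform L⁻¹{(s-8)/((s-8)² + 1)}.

Using frequency shift, L⁻¹{(s-8)/((s-8)² + 1)} = e^(8t)·cos(t)

Final answer: e^(8t)·cos(t)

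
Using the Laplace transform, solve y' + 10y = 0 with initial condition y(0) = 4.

L{y'} + 10L{y} = 0. sY - 4 + 10Y = 0. Y(s+10) = 4. Y = 4/(s+10)

Final answer: y(t) = 4e^(-10t)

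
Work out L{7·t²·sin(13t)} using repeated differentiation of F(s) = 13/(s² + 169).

F(s) = 13/(s² + 169). F'(s) = -26s/(s² + 169)². F''(s) = -26(169 - 3s²)/(s² + 169)³ = (78s² - 4394)/(s² + 169)³. So L{t²·sin(13t)} = (-1)² F''(s) = (78s² - 4394)/(s² + 169)³. Then L{7·t²·sin(13t)} = 7·(78s² - 4394)/(s² + 169)³ = (546s² - 30758)/(s² + 169)³

Final answer: (546s² - 30758)/(s² + 169)³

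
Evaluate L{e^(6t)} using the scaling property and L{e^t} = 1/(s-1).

Using L{f(at)} = (1/a)F(s/a) with a=6 and f(t) = e^t: L{e^(6t)} = (1/6) · 1/((s/6)-1) = (1/6) · 6/(s-6) = 1/(s-6)

Final answer: 1/(s-6)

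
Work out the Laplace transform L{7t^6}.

L{7t^6} = 7 · L{t^6} = 7 · 720/s^7 = 5040/s^7

Final answer: 5040/s^7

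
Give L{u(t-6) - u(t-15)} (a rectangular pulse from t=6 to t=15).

L{u(t-a)} = e^(-as)/s. L{u(t-6) - u(t-15)} = (e^(-6s) - e^(-15s))/s

Final answer: (e^(-6s) - e^(-15s))/s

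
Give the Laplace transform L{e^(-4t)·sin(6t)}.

L{e^(at)·sin(ωt)} = ω/((s-a)² + ω²), so L{e^(-4t)·sin(6t)} = 6/((s+4)² + 36)

Final answer: 6/((s+4)² + 36)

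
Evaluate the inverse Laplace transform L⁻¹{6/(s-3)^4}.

L⁻¹{n!/(s-a)^(n+1)} = t^n·e^(at), so L⁻¹{6/(s-3)^4} = t^3·e^(3t)

Final answer: t^3·e^(3t)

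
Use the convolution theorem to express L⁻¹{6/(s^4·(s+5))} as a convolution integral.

6/(s^4·(s+5)) = (6/s^4)·(1/(s+5)) = L{t^3}·L{e^(-5t)}. So f(t) = t^3*e^(-5t) = ∫₀ᵗ τ^3·e^(-5(t-τ)) dτ

Final answer: ∫₀ᵗ τ^3·e^(-5(t-τ)) dτ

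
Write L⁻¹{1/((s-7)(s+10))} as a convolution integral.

1/((s-7)(s+10)) = (1/(s-7))·(1/(s+10)) = L{e^(7t)}·L{e^(-10t)}. So f(t) = e^(7t)*e^(-10t) = ∫₀ᵗ e^(7τ)·e^(-10(t-τ)) dτ

Final answer: ∫₀ᵗ e^(7τ)·e^(-10(t-τ)) dτ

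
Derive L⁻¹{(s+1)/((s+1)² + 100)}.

Using frequency shift: L⁻¹{(s-a)/((s-a)² + b²)} = e^(at)cos(bt). Here a=-1, b=10

Final answer: e^(-t)·cos(10t)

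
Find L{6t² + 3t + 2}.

L{6t² + 3t + 2} = 6·2/s³ + 3/s² + 2/s = 12/s³ + 3/s² + 2/s

Final answer: 12/s³ + 3/s² + 2/s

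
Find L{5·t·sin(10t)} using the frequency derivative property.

L{sin(10t)} = 10/(s² + 100). By L{t·f(t)} = -F'(s): -d/ds[10/(s² + 100)] = -(10)·(-2s)/(s² + 100)² = 20s/(s² + 100)². Then L{5·t·sin(10t)} = 5·20s/(s² + 100)² = 100s/(s² + 100)²

Final answer: 100s/(s² + 100)²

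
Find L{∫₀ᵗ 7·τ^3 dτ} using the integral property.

L{∫₀ᵗ f(τ)dτ} = F(s)/s with f(t) = 7t^3. F(s) = 42/s^4, so L{∫₀ᵗ 7·τ^3 dτ} = (42/s^4)/s = 42/s^5. (Check: ∫₀ᵗ 7·τ^3 dτ = 7t^4/4.)

Final answer: 42/s^5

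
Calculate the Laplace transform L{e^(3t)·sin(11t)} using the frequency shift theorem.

Frequency shift: L{e^(at)f(t)} = F(s-a). L{e^(3t)·sin(11t)} = 11/((s-3)² + 121)

Final answer: 11/((s-3)² + 121)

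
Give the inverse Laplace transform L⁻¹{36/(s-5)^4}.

L⁻¹{n!/(s-a)^(n+1)} = t^n·e^(at) with n=3, a=5. So L⁻¹{6/(s-5)^4} = t^3·e^(5t), and L⁻¹{36/(s-5)^4} = (36/6)·t^3·e^(5t) = 6·t^3·e^(5t)

Final answer: 6·t^3·e^(5t)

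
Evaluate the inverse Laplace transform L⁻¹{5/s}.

L⁻¹{c/s} = c, so L⁻¹{5/s} = 5

Final answer: 5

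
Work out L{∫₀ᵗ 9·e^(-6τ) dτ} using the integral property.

L{∫₀ᵗ f(τ)dτ} = F(s)/s with F(s) = 9/(s+6), so L{∫₀ᵗ 9·e^(-6τ) dτ} = 9/(s(s+6))

Final answer: 9/(s(s+6))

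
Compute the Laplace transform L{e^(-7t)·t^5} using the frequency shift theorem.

L{e^(at)·t^n} = n!/(s-a)^(n+1), so L{e^(-7t)·t^5} = 120/(s+7)^6

Final answer: 120/(s+7)^6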